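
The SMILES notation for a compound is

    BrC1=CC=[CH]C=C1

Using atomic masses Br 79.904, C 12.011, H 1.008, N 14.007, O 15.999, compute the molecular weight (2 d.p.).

First, the molecular formula is C6H5Br (counting implicit H from valence).
  Br: 1 × 79.904 = 79.904
  C: 6 × 12.011 = 72.066
  H: 5 × 1.008 = 5.040
Sum: 1×79.904 + 6×12.011 + 5×1.008 = 157.010 → 157.01 g/mol.

157.01 g/mol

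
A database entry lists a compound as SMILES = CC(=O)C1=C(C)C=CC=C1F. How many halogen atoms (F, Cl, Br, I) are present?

Halogen atoms appear at heavy-atom position 11 (1×F).
Other groups present: 1 ketone.
Halogen count: 1.

1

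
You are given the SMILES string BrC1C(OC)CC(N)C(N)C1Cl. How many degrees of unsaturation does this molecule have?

Degree of unsaturation = (number of rings) + (number of π bonds).
Ring closures in the SMILES: 1.
π bonds: none → 0 DoU from unsaturation.
Total DoU = 1 + 0 = 1.

1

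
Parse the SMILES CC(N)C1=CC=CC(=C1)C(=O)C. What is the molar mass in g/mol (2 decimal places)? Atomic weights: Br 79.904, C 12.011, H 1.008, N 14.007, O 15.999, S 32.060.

163.22 g/mol

First, the molecular formula is C10H13NO (counting implicit H from valence).
  C: 10 × 12.011 = 120.110
  H: 13 × 1.008 = 13.104
  N: 1 × 14.007 = 14.007
  O: 1 × 15.999 = 15.999
Sum: 10×12.011 + 13×1.008 + 1×14.007 + 1×15.999 = 163.220 → 163.22 g/mol.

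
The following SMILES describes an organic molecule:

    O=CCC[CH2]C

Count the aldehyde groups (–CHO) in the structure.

1

The aldehyde motif appears at heavy-atom position 2 in the SMILES.
Aldehyde count: 1.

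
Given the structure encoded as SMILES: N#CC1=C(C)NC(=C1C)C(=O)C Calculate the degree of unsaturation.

Degree of unsaturation = (number of rings) + (number of π bonds).
Ring closures in the SMILES: 1.
π bonds: 3 double bonds (each 1 DoU), 1 triple bond (each 2 DoU) → 5 DoU from unsaturation.
Total DoU = 1 + 5 = 6.

6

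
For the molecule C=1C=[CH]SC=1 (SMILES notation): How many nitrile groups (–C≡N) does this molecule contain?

0

Scan the SMILES for the nitrile motif — none present.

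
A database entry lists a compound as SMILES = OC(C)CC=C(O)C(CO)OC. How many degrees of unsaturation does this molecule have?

1

Degree of unsaturation = (number of rings) + (number of π bonds).
Ring closures in the SMILES: 0.
π bonds: 1 double bond (each 1 DoU) → 1 DoU from unsaturation.
Total DoU = 0 + 1 = 1.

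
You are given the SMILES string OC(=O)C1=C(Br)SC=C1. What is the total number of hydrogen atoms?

Walk through each heavy atom and fill implicit hydrogens from standard valence (C 4, N 3, O 2, S 2, halogen 1):
  atom 1: O, bond orders sum to 1 (valence 2) → 1 H
  atom 2: C, bond orders sum to 4 (valence 4) → 0 H
  atom 3: O, bond orders sum to 2 (valence 2) → 0 H
  atom 4: C, bond orders sum to 4 (valence 4) → 0 H
  atom 5: C, bond orders sum to 4 (valence 4) → 0 H
  atom 6: Br (halogen, monovalent) → 0 H
  atom 7: S, bond orders sum to 2 (valence 2) → 0 H
  atom 8: C, bond orders sum to 3 (valence 4) → 1 H
  atom 9: C, bond orders sum to 3 (valence 4) → 1 H
Total hydrogens: 3.

3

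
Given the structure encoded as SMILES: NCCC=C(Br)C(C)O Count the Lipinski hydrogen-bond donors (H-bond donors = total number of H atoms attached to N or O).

Donors: find every N or O and count the H atoms it carries.
  atom 1 (N): bond orders sum to 1 → 2 H
  atom 9 (O): bond orders sum to 1 → 1 H
Lipinski HBD = 3.

3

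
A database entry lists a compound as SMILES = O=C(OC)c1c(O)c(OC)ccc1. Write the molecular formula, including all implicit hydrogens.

C9H10O4

Walk through each heavy atom and fill implicit hydrogens from standard valence (C 4, N 3, O 2, S 2, halogen 1); for lowercase aromatic atoms, an aromatic c carries 1 H when it has two neighbours and 0 H with three, and aromatic n carries 0 H:
  atom 1: O, bond orders sum to 2 (valence 2) → 0 H
  atom 2: C, bond orders sum to 4 (valence 4) → 0 H
  atom 3: O, bond orders sum to 2 (valence 2) → 0 H
  atom 4: C, bond orders sum to 1 (valence 4) → 3 H
  atom 5: aromatic c, 3 neighbours → 0 H
  atom 6: aromatic c, 3 neighbours → 0 H
  atom 7: O, bond orders sum to 1 (valence 2) → 1 H
  atom 8: aromatic c, 3 neighbours → 0 H
  atom 9: O, bond orders sum to 2 (valence 2) → 0 H
  atom 10: C, bond orders sum to 1 (valence 4) → 3 H
  atom 11: aromatic c, 2 neighbours → 1 H
  atom 12: aromatic c, 2 neighbours → 1 H
  atom 13: aromatic c, 2 neighbours → 1 H
Totals → C:9, H:10, O:4.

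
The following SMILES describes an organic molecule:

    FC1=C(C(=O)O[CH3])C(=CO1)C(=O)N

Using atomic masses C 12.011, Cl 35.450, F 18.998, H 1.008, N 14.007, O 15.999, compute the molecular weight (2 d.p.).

187.13 g/mol

First, the molecular formula is C7H6FNO4 (counting implicit H from valence).
  C: 7 × 12.011 = 84.077
  F: 1 × 18.998 = 18.998
  H: 6 × 1.008 = 6.048
  N: 1 × 14.007 = 14.007
  O: 4 × 15.999 = 63.996
Sum: 7×12.011 + 1×18.998 + 6×1.008 + 1×14.007 + 4×15.999 = 187.126 → 187.13 g/mol.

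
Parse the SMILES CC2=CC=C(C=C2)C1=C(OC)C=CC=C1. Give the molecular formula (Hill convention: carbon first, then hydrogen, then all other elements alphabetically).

C14H14O

Walk through each heavy atom and fill implicit hydrogens from standard valence (C 4, N 3, O 2, S 2, halogen 1):
  atom 1: C, bond orders sum to 1 (valence 4) → 3 H
  atom 2: C, bond orders sum to 4 (valence 4) → 0 H
  atom 3: C, bond orders sum to 3 (valence 4) → 1 H
  atom 4: C, bond orders sum to 3 (valence 4) → 1 H
  atom 5: C, bond orders sum to 4 (valence 4) → 0 H
  atom 6: C, bond orders sum to 3 (valence 4) → 1 H
  atom 7: C, bond orders sum to 3 (valence 4) → 1 H
  atom 8: C, bond orders sum to 4 (valence 4) → 0 H
  atom 9: C, bond orders sum to 4 (valence 4) → 0 H
  atom 10: O, bond orders sum to 2 (valence 2) → 0 H
  atom 11: C, bond orders sum to 1 (valence 4) → 3 H
  atom 12: C, bond orders sum to 3 (valence 4) → 1 H
  atom 13: C, bond orders sum to 3 (valence 4) → 1 H
  atom 14: C, bond orders sum to 3 (valence 4) → 1 H
  atom 15: C, bond orders sum to 3 (valence 4) → 1 H
Totals → C:14, H:14, O:1.
In Hill order: C14H14O.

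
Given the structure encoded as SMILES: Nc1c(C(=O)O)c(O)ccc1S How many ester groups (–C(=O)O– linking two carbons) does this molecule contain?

0

Scan the SMILES for the ester motif — none present.
Groups that are present: 1 carboxylic acid, 1 hydroxyl, 1 primary amine, 1 thiol.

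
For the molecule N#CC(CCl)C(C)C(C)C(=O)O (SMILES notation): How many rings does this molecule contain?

In SMILES, each pair of matching ring-closure digits denotes one ring-closing bond; the number of such bonds equals the number of independent rings.
Ring-closure bonds here: 0.

0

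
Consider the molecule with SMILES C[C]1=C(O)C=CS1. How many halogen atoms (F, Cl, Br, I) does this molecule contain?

0

Scan the SMILES for the halogen motif — none present.
Groups that are present: 1 hydroxyl.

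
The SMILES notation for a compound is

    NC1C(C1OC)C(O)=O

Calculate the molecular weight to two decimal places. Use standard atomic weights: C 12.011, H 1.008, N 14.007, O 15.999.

First, the molecular formula is C5H9NO3 (counting implicit H from valence).
  C: 5 × 12.011 = 60.055
  H: 9 × 1.008 = 9.072
  N: 1 × 14.007 = 14.007
  O: 3 × 15.999 = 47.997
Sum: 5×12.011 + 9×1.008 + 1×14.007 + 3×15.999 = 131.131 → 131.13 g/mol.

131.13 g/mol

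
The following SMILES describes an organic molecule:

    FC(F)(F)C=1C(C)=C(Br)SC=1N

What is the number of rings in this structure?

In SMILES, each pair of matching ring-closure digits denotes one ring-closing bond; the number of such bonds equals the number of independent rings.
Ring-closure bonds here: 1.

1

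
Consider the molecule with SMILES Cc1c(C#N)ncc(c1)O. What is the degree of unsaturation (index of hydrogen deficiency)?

Molecular formula: C7H6N2O.
DoU = (2C + 2 + N − H − X) / 2, where X is the halogen count and O/S are ignored.
    = (2·7 + 2 + 2 − 6 − 0) / 2 = 12 / 2 = 6.

6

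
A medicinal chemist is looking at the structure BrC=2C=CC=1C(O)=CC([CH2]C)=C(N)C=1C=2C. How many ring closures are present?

In SMILES, each pair of matching ring-closure digits denotes one ring-closing bond; the number of such bonds equals the number of independent rings.
Ring-closure bonds here: 2.

2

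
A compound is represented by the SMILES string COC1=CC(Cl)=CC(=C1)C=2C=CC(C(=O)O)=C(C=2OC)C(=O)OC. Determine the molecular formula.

Walk through each heavy atom and fill implicit hydrogens from standard valence (C 4, N 3, O 2, S 2, halogen 1):
  atom 1: C, bond orders sum to 1 (valence 4) → 3 H
  atom 2: O, bond orders sum to 2 (valence 2) → 0 H
  atom 3: C, bond orders sum to 4 (valence 4) → 0 H
  atom 4: C, bond orders sum to 3 (valence 4) → 1 H
  atom 5: C, bond orders sum to 4 (valence 4) → 0 H
  atom 6: Cl (halogen, monovalent) → 0 H
  atom 7: C, bond orders sum to 3 (valence 4) → 1 H
  atom 8: C, bond orders sum to 4 (valence 4) → 0 H
  atom 9: C, bond orders sum to 3 (valence 4) → 1 H
  atom 10: C, bond orders sum to 4 (valence 4) → 0 H
  atom 11: C, bond orders sum to 3 (valence 4) → 1 H
  atom 12: C, bond orders sum to 3 (valence 4) → 1 H
  atom 13: C, bond orders sum to 4 (valence 4) → 0 H
  atom 14: C, bond orders sum to 4 (valence 4) → 0 H
  atom 15: O, bond orders sum to 2 (valence 2) → 0 H
  atom 16: O, bond orders sum to 1 (valence 2) → 1 H
  atom 17: C, bond orders sum to 4 (valence 4) → 0 H
  atom 18: C, bond orders sum to 4 (valence 4) → 0 H
  atom 19: O, bond orders sum to 2 (valence 2) → 0 H
  atom 20: C, bond orders sum to 1 (valence 4) → 3 H
  atom 21: C, bond orders sum to 4 (valence 4) → 0 H
  atom 22: O, bond orders sum to 2 (valence 2) → 0 H
  atom 23: O, bond orders sum to 2 (valence 2) → 0 H
  atom 24: C, bond orders sum to 1 (valence 4) → 3 H
Totals → C:17, H:15, Cl:1, O:6.

C17H15ClO6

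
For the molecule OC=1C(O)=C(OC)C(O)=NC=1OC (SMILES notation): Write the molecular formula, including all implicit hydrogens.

Walk through each heavy atom and fill implicit hydrogens from standard valence (C 4, N 3, O 2, S 2, halogen 1):
  atom 1: O, bond orders sum to 1 (valence 2) → 1 H
  atom 2: C, bond orders sum to 4 (valence 4) → 0 H
  atom 3: C, bond orders sum to 4 (valence 4) → 0 H
  atom 4: O, bond orders sum to 1 (valence 2) → 1 H
  atom 5: C, bond orders sum to 4 (valence 4) → 0 H
  atom 6: O, bond orders sum to 2 (valence 2) → 0 H
  atom 7: C, bond orders sum to 1 (valence 4) → 3 H
  atom 8: C, bond orders sum to 4 (valence 4) → 0 H
  atom 9: O, bond orders sum to 1 (valence 2) → 1 H
  atom 10: N, bond orders sum to 3 (valence 3) → 0 H
  atom 11: C, bond orders sum to 4 (valence 4) → 0 H
  atom 12: O, bond orders sum to 2 (valence 2) → 0 H
  atom 13: C, bond orders sum to 1 (valence 4) → 3 H
Totals → C:7, H:9, N:1, O:5.

C7H9NO5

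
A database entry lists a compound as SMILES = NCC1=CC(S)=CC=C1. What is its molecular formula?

C7H9NS

Walk through each heavy atom and fill implicit hydrogens from standard valence (C 4, N 3, O 2, S 2, halogen 1):
  atom 1: N, bond orders sum to 1 (valence 3) → 2 H
  atom 2: C, bond orders sum to 2 (valence 4) → 2 H
  atom 3: C, bond orders sum to 4 (valence 4) → 0 H
  atom 4: C, bond orders sum to 3 (valence 4) → 1 H
  atom 5: C, bond orders sum to 4 (valence 4) → 0 H
  atom 6: S, bond orders sum to 1 (valence 2) → 1 H
  atom 7: C, bond orders sum to 3 (valence 4) → 1 H
  atom 8: C, bond orders sum to 3 (valence 4) → 1 H
  atom 9: C, bond orders sum to 3 (valence 4) → 1 H
Totals → C:7, H:9, N:1, S:1.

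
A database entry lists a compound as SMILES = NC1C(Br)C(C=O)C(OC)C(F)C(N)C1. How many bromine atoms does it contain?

1

Scan the SMILES for Br atoms (remember two-letter symbols like Cl and Br are single atoms).
Bromine count: 1.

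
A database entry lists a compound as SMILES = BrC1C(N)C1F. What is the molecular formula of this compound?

Walk through each heavy atom and fill implicit hydrogens from standard valence (C 4, N 3, O 2, S 2, halogen 1):
  atom 1: Br (halogen, monovalent) → 0 H
  atom 2: C, bond orders sum to 3 (valence 4) → 1 H
  atom 3: C, bond orders sum to 3 (valence 4) → 1 H
  atom 4: N, bond orders sum to 1 (valence 3) → 2 H
  atom 5: C, bond orders sum to 3 (valence 4) → 1 H
  atom 6: F (halogen, monovalent) → 0 H
Totals → C:3, H:5, Br:1, F:1, N:1.

C3H5BrFN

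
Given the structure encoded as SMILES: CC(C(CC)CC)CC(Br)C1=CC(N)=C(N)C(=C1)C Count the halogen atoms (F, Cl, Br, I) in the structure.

Halogen atoms appear at heavy-atom position 10 (1×Br).
Other groups present: 2 primary amine.
Halogen count: 1.

1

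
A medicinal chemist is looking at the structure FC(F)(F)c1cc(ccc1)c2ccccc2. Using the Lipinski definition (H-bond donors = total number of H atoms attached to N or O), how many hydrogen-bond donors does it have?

Donors: find every N or O and count the H atoms it carries.
  (no N or O atoms present)
Lipinski HBD = 0.

0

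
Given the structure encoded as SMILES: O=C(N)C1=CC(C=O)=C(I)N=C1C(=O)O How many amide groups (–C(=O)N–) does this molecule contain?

The amide motif appears at heavy-atom position 2 in the SMILES.
Other groups present: 1 aldehyde, 1 carboxylic acid.
Amide count: 1.

1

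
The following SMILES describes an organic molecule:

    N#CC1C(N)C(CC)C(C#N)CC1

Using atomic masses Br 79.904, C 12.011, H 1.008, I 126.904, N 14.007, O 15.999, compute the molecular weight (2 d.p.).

177.25 g/mol

First, the molecular formula is C10H15N3 (counting implicit H from valence).
  C: 10 × 12.011 = 120.110
  H: 15 × 1.008 = 15.120
  N: 3 × 14.007 = 42.021
Sum: 10×12.011 + 15×1.008 + 3×14.007 = 177.251 → 177.25 g/mol.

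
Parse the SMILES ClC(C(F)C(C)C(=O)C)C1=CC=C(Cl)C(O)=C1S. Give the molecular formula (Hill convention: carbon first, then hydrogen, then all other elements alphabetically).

C12H13Cl2FO2S

Walk through each heavy atom and fill implicit hydrogens from standard valence (C 4, N 3, O 2, S 2, halogen 1):
  atom 1: Cl (halogen, monovalent) → 0 H
  atom 2: C, bond orders sum to 3 (valence 4) → 1 H
  atom 3: C, bond orders sum to 3 (valence 4) → 1 H
  atom 4: F (halogen, monovalent) → 0 H
  atom 5: C, bond orders sum to 3 (valence 4) → 1 H
  atom 6: C, bond orders sum to 1 (valence 4) → 3 H
  atom 7: C, bond orders sum to 4 (valence 4) → 0 H
  atom 8: O, bond orders sum to 2 (valence 2) → 0 H
  atom 9: C, bond orders sum to 1 (valence 4) → 3 H
  atom 10: C, bond orders sum to 4 (valence 4) → 0 H
  atom 11: C, bond orders sum to 3 (valence 4) → 1 H
  atom 12: C, bond orders sum to 3 (valence 4) → 1 H
  atom 13: C, bond orders sum to 4 (valence 4) → 0 H
  atom 14: Cl (halogen, monovalent) → 0 H
  atom 15: C, bond orders sum to 4 (valence 4) → 0 H
  atom 16: O, bond orders sum to 1 (valence 2) → 1 H
  atom 17: C, bond orders sum to 4 (valence 4) → 0 H
  atom 18: S, bond orders sum to 1 (valence 2) → 1 H
Totals → C:12, H:13, Cl:2, F:1, O:2, S:1.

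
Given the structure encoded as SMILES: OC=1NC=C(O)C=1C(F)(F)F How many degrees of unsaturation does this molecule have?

3

Degree of unsaturation = (number of rings) + (number of π bonds).
Ring closures in the SMILES: 1.
π bonds: 2 double bonds (each 1 DoU) → 2 DoU from unsaturation.
Total DoU = 1 + 2 = 3.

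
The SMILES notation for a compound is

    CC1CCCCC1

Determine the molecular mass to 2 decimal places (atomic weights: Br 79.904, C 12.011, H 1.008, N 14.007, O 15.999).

First, the molecular formula is C7H14 (counting implicit H from valence).
  C: 7 × 12.011 = 84.077
  H: 14 × 1.008 = 14.112
Sum: 7×12.011 + 14×1.008 = 98.189 → 98.19 g/mol.

98.19 g/mol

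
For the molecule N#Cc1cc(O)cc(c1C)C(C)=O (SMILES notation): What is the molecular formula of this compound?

C10H9NO2

Walk through each heavy atom and fill implicit hydrogens from standard valence (C 4, N 3, O 2, S 2, halogen 1); for lowercase aromatic atoms, an aromatic c carries 1 H when it has two neighbours and 0 H with three, and aromatic n carries 0 H:
  atom 1: N, bond orders sum to 3 (valence 3) → 0 H
  atom 2: C, bond orders sum to 4 (valence 4) → 0 H
  atom 3: aromatic c, 3 neighbours → 0 H
  atom 4: aromatic c, 2 neighbours → 1 H
  atom 5: aromatic c, 3 neighbours → 0 H
  atom 6: O, bond orders sum to 1 (valence 2) → 1 H
  atom 7: aromatic c, 2 neighbours → 1 H
  atom 8: aromatic c, 3 neighbours → 0 H
  atom 9: aromatic c, 3 neighbours → 0 H
  atom 10: C, bond orders sum to 1 (valence 4) → 3 H
  atom 11: C, bond orders sum to 4 (valence 4) → 0 H
  atom 12: C, bond orders sum to 1 (valence 4) → 3 H
  atom 13: O, bond orders sum to 2 (valence 2) → 0 H
Totals → C:10, H:9, N:1, O:2.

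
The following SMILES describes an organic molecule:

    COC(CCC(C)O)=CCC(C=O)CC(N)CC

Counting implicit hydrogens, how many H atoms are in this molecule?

Walk through each heavy atom and fill implicit hydrogens from standard valence (C 4, N 3, O 2, S 2, halogen 1):
  atom 1: C, bond orders sum to 1 (valence 4) → 3 H
  atom 2: O, bond orders sum to 2 (valence 2) → 0 H
  atom 3: C, bond orders sum to 4 (valence 4) → 0 H
  atom 4: C, bond orders sum to 2 (valence 4) → 2 H
  atom 5: C, bond orders sum to 2 (valence 4) → 2 H
  atom 6: C, bond orders sum to 3 (valence 4) → 1 H
  atom 7: C, bond orders sum to 1 (valence 4) → 3 H
  atom 8: O, bond orders sum to 1 (valence 2) → 1 H
  atom 9: C, bond orders sum to 3 (valence 4) → 1 H
  atom 10: C, bond orders sum to 2 (valence 4) → 2 H
  atom 11: C, bond orders sum to 3 (valence 4) → 1 H
  atom 12: C, bond orders sum to 3 (valence 4) → 1 H
  atom 13: O, bond orders sum to 2 (valence 2) → 0 H
  atom 14: C, bond orders sum to 2 (valence 4) → 2 H
  atom 15: C, bond orders sum to 3 (valence 4) → 1 H
  atom 16: N, bond orders sum to 1 (valence 3) → 2 H
  atom 17: C, bond orders sum to 2 (valence 4) → 2 H
  atom 18: C, bond orders sum to 1 (valence 4) → 3 H
Total hydrogens: 27.

27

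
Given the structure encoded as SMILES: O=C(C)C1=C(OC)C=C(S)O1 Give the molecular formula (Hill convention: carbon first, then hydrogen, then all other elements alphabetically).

Walk through each heavy atom and fill implicit hydrogens from standard valence (C 4, N 3, O 2, S 2, halogen 1):
  atom 1: O, bond orders sum to 2 (valence 2) → 0 H
  atom 2: C, bond orders sum to 4 (valence 4) → 0 H
  atom 3: C, bond orders sum to 1 (valence 4) → 3 H
  atom 4: C, bond orders sum to 4 (valence 4) → 0 H
  atom 5: C, bond orders sum to 4 (valence 4) → 0 H
  atom 6: O, bond orders sum to 2 (valence 2) → 0 H
  atom 7: C, bond orders sum to 1 (valence 4) → 3 H
  atom 8: C, bond orders sum to 3 (valence 4) → 1 H
  atom 9: C, bond orders sum to 4 (valence 4) → 0 H
  atom 10: S, bond orders sum to 1 (valence 2) → 1 H
  atom 11: O, bond orders sum to 2 (valence 2) → 0 H
Totals → C:7, H:8, O:3, S:1.
In Hill order: C7H8O3S.

C7H8O3S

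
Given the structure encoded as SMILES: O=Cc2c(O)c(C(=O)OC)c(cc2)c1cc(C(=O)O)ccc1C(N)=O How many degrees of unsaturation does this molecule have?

12

Molecular formula: C17H13NO7.
DoU = (2C + 2 + N − H − X) / 2, where X is the halogen count and O/S are ignored.
    = (2·17 + 2 + 1 − 13 − 0) / 2 = 24 / 2 = 12.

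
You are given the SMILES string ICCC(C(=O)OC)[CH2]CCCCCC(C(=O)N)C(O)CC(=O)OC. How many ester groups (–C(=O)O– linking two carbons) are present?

2

The ester motif appears at heavy-atom positions 5, 22 in the SMILES.
Other groups present: 1 amide, 1 hydroxyl.
Ester count: 2.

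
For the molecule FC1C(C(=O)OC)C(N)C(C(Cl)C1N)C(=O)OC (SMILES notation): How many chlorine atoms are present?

Scan the SMILES for Cl atoms (remember two-letter symbols like Cl and Br are single atoms).
Chlorine count: 1.

1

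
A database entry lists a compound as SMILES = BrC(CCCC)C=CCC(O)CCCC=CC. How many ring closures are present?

0

In SMILES, each pair of matching ring-closure digits denotes one ring-closing bond; the number of such bonds equals the number of independent rings.
Ring-closure bonds here: 0.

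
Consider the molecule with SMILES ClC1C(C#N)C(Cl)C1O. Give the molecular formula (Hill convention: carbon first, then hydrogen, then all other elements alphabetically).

Walk through each heavy atom and fill implicit hydrogens from standard valence (C 4, N 3, O 2, S 2, halogen 1):
  atom 1: Cl (halogen, monovalent) → 0 H
  atom 2: C, bond orders sum to 3 (valence 4) → 1 H
  atom 3: C, bond orders sum to 3 (valence 4) → 1 H
  atom 4: C, bond orders sum to 4 (valence 4) → 0 H
  atom 5: N, bond orders sum to 3 (valence 3) → 0 H
  atom 6: C, bond orders sum to 3 (valence 4) → 1 H
  atom 7: Cl (halogen, monovalent) → 0 H
  atom 8: C, bond orders sum to 3 (valence 4) → 1 H
  atom 9: O, bond orders sum to 1 (valence 2) → 1 H
Totals → C:5, H:5, Cl:2, N:1, O:1.
In Hill order: C5H5Cl2NO.

C5H5Cl2NO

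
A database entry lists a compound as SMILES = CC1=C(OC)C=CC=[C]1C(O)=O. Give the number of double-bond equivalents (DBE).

5

Degree of unsaturation = (number of rings) + (number of π bonds).
Ring closures in the SMILES: 1.
π bonds: 4 double bonds (each 1 DoU) → 4 DoU from unsaturation.
Total DoU = 1 + 4 = 5.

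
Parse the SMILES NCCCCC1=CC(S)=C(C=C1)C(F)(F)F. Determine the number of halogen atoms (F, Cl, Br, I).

Halogen atoms appear at heavy-atom positions 14, 15, 16 (3×F).
Other groups present: 1 primary amine, 1 thiol.
Halogen count: 3.

3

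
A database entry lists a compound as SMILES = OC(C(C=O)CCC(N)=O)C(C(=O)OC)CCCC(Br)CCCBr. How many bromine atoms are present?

Scan the SMILES for Br atoms (remember two-letter symbols like Cl and Br are single atoms).
Bromine count: 2.

2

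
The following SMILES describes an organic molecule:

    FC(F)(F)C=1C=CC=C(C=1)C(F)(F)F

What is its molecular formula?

Walk through each heavy atom and fill implicit hydrogens from standard valence (C 4, N 3, O 2, S 2, halogen 1):
  atom 1: F (halogen, monovalent) → 0 H
  atom 2: C, bond orders sum to 4 (valence 4) → 0 H
  atom 3: F (halogen, monovalent) → 0 H
  atom 4: F (halogen, monovalent) → 0 H
  atom 5: C, bond orders sum to 4 (valence 4) → 0 H
  atom 6: C, bond orders sum to 3 (valence 4) → 1 H
  atom 7: C, bond orders sum to 3 (valence 4) → 1 H
  atom 8: C, bond orders sum to 3 (valence 4) → 1 H
  atom 9: C, bond orders sum to 4 (valence 4) → 0 H
  atom 10: C, bond orders sum to 3 (valence 4) → 1 H
  atom 11: C, bond orders sum to 4 (valence 4) → 0 H
  atom 12: F (halogen, monovalent) → 0 H
  atom 13: F (halogen, monovalent) → 0 H
  atom 14: F (halogen, monovalent) → 0 H
Totals → C:8, H:4, F:6.
In Hill order: C8H4F6.

C8H4F6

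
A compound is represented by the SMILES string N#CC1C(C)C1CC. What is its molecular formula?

Walk through each heavy atom and fill implicit hydrogens from standard valence (C 4, N 3, O 2, S 2, halogen 1):
  atom 1: N, bond orders sum to 3 (valence 3) → 0 H
  atom 2: C, bond orders sum to 4 (valence 4) → 0 H
  atom 3: C, bond orders sum to 3 (valence 4) → 1 H
  atom 4: C, bond orders sum to 3 (valence 4) → 1 H
  atom 5: C, bond orders sum to 1 (valence 4) → 3 H
  atom 6: C, bond orders sum to 3 (valence 4) → 1 H
  atom 7: C, bond orders sum to 2 (valence 4) → 2 H
  atom 8: C, bond orders sum to 1 (valence 4) → 3 H
Totals → C:7, H:11, N:1.
In Hill order: C7H11N.

C7H11N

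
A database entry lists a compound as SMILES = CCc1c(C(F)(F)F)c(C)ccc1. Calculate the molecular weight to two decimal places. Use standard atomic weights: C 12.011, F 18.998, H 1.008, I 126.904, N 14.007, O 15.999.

188.19 g/mol

First, the molecular formula is C10H11F3 (counting implicit H from valence).
  C: 10 × 12.011 = 120.110
  F: 3 × 18.998 = 56.994
  H: 11 × 1.008 = 11.088
Sum: 10×12.011 + 3×18.998 + 11×1.008 = 188.192 → 188.19 g/mol.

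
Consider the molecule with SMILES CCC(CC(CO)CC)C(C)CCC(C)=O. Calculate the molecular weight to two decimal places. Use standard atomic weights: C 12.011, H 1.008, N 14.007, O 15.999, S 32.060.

First, the molecular formula is C14H28O2 (counting implicit H from valence).
  C: 14 × 12.011 = 168.154
  H: 28 × 1.008 = 28.224
  O: 2 × 15.999 = 31.998
Sum: 14×12.011 + 28×1.008 + 2×15.999 = 228.376 → 228.38 g/mol.

228.38 g/mol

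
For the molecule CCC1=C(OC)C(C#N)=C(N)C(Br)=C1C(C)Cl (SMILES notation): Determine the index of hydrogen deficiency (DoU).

6

Degree of unsaturation = (number of rings) + (number of π bonds).
Ring closures in the SMILES: 1.
π bonds: 3 double bonds (each 1 DoU), 1 triple bond (each 2 DoU) → 5 DoU from unsaturation.
Total DoU = 1 + 5 = 6.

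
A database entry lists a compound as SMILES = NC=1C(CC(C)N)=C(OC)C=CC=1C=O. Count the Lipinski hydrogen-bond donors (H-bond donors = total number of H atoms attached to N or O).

Donors: find every N or O and count the H atoms it carries.
  atom 1 (N): bond orders sum to 1 → 2 H
  atom 7 (N): bond orders sum to 1 → 2 H
  atom 9 (O): bond orders sum to 2 → 0 H
  atom 15 (O): bond orders sum to 2 → 0 H
Lipinski HBD = 4.

4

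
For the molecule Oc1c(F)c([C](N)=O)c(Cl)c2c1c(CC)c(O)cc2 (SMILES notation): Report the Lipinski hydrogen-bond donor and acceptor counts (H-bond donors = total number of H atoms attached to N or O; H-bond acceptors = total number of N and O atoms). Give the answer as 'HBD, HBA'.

4, 4

Donors: find every N or O and count the H atoms it carries.
  atom 1 (O): bond orders sum to 1 → 1 H
  atom 7 (N): bond orders sum to 1 → 2 H
  atom 8 (O): bond orders sum to 2 → 0 H
  atom 17 (O): bond orders sum to 1 → 1 H
Lipinski HBD = 4.
Acceptors: N atoms = 1, O atoms = 3 → HBA = 4.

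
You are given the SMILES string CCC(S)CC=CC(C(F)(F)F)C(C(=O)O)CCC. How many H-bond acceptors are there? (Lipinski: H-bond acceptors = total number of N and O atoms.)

N atoms: 0; O atoms: 2.
Lipinski HBA = 0 + 2 = 2.

2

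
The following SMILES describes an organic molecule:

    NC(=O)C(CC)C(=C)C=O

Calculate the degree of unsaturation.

Degree of unsaturation = (number of rings) + (number of π bonds).
Ring closures in the SMILES: 0.
π bonds: 3 double bonds (each 1 DoU) → 3 DoU from unsaturation.
Total DoU = 0 + 3 = 3.

3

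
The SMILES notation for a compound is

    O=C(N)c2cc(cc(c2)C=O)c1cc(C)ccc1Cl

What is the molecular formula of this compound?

Walk through each heavy atom and fill implicit hydrogens from standard valence (C 4, N 3, O 2, S 2, halogen 1); for lowercase aromatic atoms, an aromatic c carries 1 H when it has two neighbours and 0 H with three, and aromatic n carries 0 H:
  atom 1: O, bond orders sum to 2 (valence 2) → 0 H
  atom 2: C, bond orders sum to 4 (valence 4) → 0 H
  atom 3: N, bond orders sum to 1 (valence 3) → 2 H
  atom 4: aromatic c, 3 neighbours → 0 H
  atom 5: aromatic c, 2 neighbours → 1 H
  atom 6: aromatic c, 3 neighbours → 0 H
  atom 7: aromatic c, 2 neighbours → 1 H
  atom 8: aromatic c, 3 neighbours → 0 H
  atom 9: aromatic c, 2 neighbours → 1 H
  atom 10: C, bond orders sum to 3 (valence 4) → 1 H
  atom 11: O, bond orders sum to 2 (valence 2) → 0 H
  atom 12: aromatic c, 3 neighbours → 0 H
  atom 13: aromatic c, 2 neighbours → 1 H
  atom 14: aromatic c, 3 neighbours → 0 H
  atom 15: C, bond orders sum to 1 (valence 4) → 3 H
  atom 16: aromatic c, 2 neighbours → 1 H
  atom 17: aromatic c, 2 neighbours → 1 H
  atom 18: aromatic c, 3 neighbours → 0 H
  atom 19: Cl (halogen, monovalent) → 0 H
Totals → C:15, H:12, Cl:1, N:1, O:2.

C15H12ClNO2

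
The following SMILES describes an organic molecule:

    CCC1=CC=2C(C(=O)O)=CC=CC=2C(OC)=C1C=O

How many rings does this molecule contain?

2

In SMILES, each pair of matching ring-closure digits denotes one ring-closing bond; the number of such bonds equals the number of independent rings.
Ring-closure bonds here: 2.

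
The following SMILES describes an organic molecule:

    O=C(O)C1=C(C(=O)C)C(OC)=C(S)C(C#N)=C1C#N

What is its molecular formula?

C12H8N2O4S

Walk through each heavy atom and fill implicit hydrogens from standard valence (C 4, N 3, O 2, S 2, halogen 1):
  atom 1: O, bond orders sum to 2 (valence 2) → 0 H
  atom 2: C, bond orders sum to 4 (valence 4) → 0 H
  atom 3: O, bond orders sum to 1 (valence 2) → 1 H
  atom 4: C, bond orders sum to 4 (valence 4) → 0 H
  atom 5: C, bond orders sum to 4 (valence 4) → 0 H
  atom 6: C, bond orders sum to 4 (valence 4) → 0 H
  atom 7: O, bond orders sum to 2 (valence 2) → 0 H
  atom 8: C, bond orders sum to 1 (valence 4) → 3 H
  atom 9: C, bond orders sum to 4 (valence 4) → 0 H
  atom 10: O, bond orders sum to 2 (valence 2) → 0 H
  atom 11: C, bond orders sum to 1 (valence 4) → 3 H
  atom 12: C, bond orders sum to 4 (valence 4) → 0 H
  atom 13: S, bond orders sum to 1 (valence 2) → 1 H
  atom 14: C, bond orders sum to 4 (valence 4) → 0 H
  atom 15: C, bond orders sum to 4 (valence 4) → 0 H
  atom 16: N, bond orders sum to 3 (valence 3) → 0 H
  atom 17: C, bond orders sum to 4 (valence 4) → 0 H
  atom 18: C, bond orders sum to 4 (valence 4) → 0 H
  atom 19: N, bond orders sum to 3 (valence 3) → 0 H
Totals → C:12, H:8, N:2, O:4, S:1.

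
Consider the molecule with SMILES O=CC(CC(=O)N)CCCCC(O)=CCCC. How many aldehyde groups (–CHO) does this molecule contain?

1

The aldehyde motif appears at heavy-atom position 2 in the SMILES.
Other groups present: 1 alkene, 1 amide, 1 hydroxyl.
Aldehyde count: 1.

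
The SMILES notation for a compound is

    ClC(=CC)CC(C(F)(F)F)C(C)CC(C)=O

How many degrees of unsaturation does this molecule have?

Molecular formula: C11H16ClF3O.
DoU = (2C + 2 + N − H − X) / 2, where X is the halogen count and O/S are ignored.
    = (2·11 + 2 + 0 − 16 − 4) / 2 = 4 / 2 = 2.

2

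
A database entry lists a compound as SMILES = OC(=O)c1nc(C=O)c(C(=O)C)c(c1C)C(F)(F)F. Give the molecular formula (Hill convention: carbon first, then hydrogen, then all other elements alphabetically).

Walk through each heavy atom and fill implicit hydrogens from standard valence (C 4, N 3, O 2, S 2, halogen 1); for lowercase aromatic atoms, an aromatic c carries 1 H when it has two neighbours and 0 H with three, and aromatic n carries 0 H:
  atom 1: O, bond orders sum to 1 (valence 2) → 1 H
  atom 2: C, bond orders sum to 4 (valence 4) → 0 H
  atom 3: O, bond orders sum to 2 (valence 2) → 0 H
  atom 4: aromatic c, 3 neighbours → 0 H
  atom 5: aromatic n, 2 neighbours → 0 H
  atom 6: aromatic c, 3 neighbours → 0 H
  atom 7: C, bond orders sum to 3 (valence 4) → 1 H
  atom 8: O, bond orders sum to 2 (valence 2) → 0 H
  atom 9: aromatic c, 3 neighbours → 0 H
  atom 10: C, bond orders sum to 4 (valence 4) → 0 H
  atom 11: O, bond orders sum to 2 (valence 2) → 0 H
  atom 12: C, bond orders sum to 1 (valence 4) → 3 H
  atom 13: aromatic c, 3 neighbours → 0 H
  atom 14: aromatic c, 3 neighbours → 0 H
  atom 15: C, bond orders sum to 1 (valence 4) → 3 H
  atom 16: C, bond orders sum to 4 (valence 4) → 0 H
  atom 17: F (halogen, monovalent) → 0 H
  atom 18: F (halogen, monovalent) → 0 H
  atom 19: F (halogen, monovalent) → 0 H
Totals → C:11, H:8, F:3, N:1, O:4.
In Hill order: C11H8F3NO4.

C11H8F3NO4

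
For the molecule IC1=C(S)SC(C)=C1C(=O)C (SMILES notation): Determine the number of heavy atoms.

Every atom symbol written in the SMILES (organic subset) is one heavy atom; implicit H are not written.
Heavy atoms by element → C:7, I:1, O:1, S:2.
Total: 11.

11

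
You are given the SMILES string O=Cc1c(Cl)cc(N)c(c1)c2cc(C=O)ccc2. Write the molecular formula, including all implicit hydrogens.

Walk through each heavy atom and fill implicit hydrogens from standard valence (C 4, N 3, O 2, S 2, halogen 1); for lowercase aromatic atoms, an aromatic c carries 1 H when it has two neighbours and 0 H with three, and aromatic n carries 0 H:
  atom 1: O, bond orders sum to 2 (valence 2) → 0 H
  atom 2: C, bond orders sum to 3 (valence 4) → 1 H
  atom 3: aromatic c, 3 neighbours → 0 H
  atom 4: aromatic c, 3 neighbours → 0 H
  atom 5: Cl (halogen, monovalent) → 0 H
  atom 6: aromatic c, 2 neighbours → 1 H
  atom 7: aromatic c, 3 neighbours → 0 H
  atom 8: N, bond orders sum to 1 (valence 3) → 2 H
  atom 9: aromatic c, 3 neighbours → 0 H
  atom 10: aromatic c, 2 neighbours → 1 H
  atom 11: aromatic c, 3 neighbours → 0 H
  atom 12: aromatic c, 2 neighbours → 1 H
  atom 13: aromatic c, 3 neighbours → 0 H
  atom 14: C, bond orders sum to 3 (valence 4) → 1 H
  atom 15: O, bond orders sum to 2 (valence 2) → 0 H
  atom 16: aromatic c, 2 neighbours → 1 H
  atom 17: aromatic c, 2 neighbours → 1 H
  atom 18: aromatic c, 2 neighbours → 1 H
Totals → C:14, H:10, Cl:1, N:1, O:2.
In Hill order: C14H10ClNO2.

C14H10ClNO2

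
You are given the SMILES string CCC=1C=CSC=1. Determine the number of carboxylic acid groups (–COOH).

Scan the SMILES for the carboxylic acid motif — none present.

0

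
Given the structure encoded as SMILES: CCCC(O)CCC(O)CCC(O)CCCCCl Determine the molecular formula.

Walk through each heavy atom and fill implicit hydrogens from standard valence (C 4, N 3, O 2, S 2, halogen 1):
  atom 1: C, bond orders sum to 1 (valence 4) → 3 H
  atom 2: C, bond orders sum to 2 (valence 4) → 2 H
  atom 3: C, bond orders sum to 2 (valence 4) → 2 H
  atom 4: C, bond orders sum to 3 (valence 4) → 1 H
  atom 5: O, bond orders sum to 1 (valence 2) → 1 H
  atom 6: C, bond orders sum to 2 (valence 4) → 2 H
  atom 7: C, bond orders sum to 2 (valence 4) → 2 H
  atom 8: C, bond orders sum to 3 (valence 4) → 1 H
  atom 9: O, bond orders sum to 1 (valence 2) → 1 H
  atom 10: C, bond orders sum to 2 (valence 4) → 2 H
  atom 11: C, bond orders sum to 2 (valence 4) → 2 H
  atom 12: C, bond orders sum to 3 (valence 4) → 1 H
  atom 13: O, bond orders sum to 1 (valence 2) → 1 H
  atom 14: C, bond orders sum to 2 (valence 4) → 2 H
  atom 15: C, bond orders sum to 2 (valence 4) → 2 H
  atom 16: C, bond orders sum to 2 (valence 4) → 2 H
  atom 17: C, bond orders sum to 2 (valence 4) → 2 H
  atom 18: Cl (halogen, monovalent) → 0 H
Totals → C:14, H:29, Cl:1, O:3.
In Hill order: C14H29ClO3.

C14H29ClO3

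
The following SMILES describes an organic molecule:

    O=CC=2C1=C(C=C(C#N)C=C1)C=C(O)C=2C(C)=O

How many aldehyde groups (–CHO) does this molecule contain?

The aldehyde motif appears at heavy-atom position 2 in the SMILES.
Other groups present: 1 hydroxyl, 1 ketone, 1 nitrile.
Aldehyde count: 1.

1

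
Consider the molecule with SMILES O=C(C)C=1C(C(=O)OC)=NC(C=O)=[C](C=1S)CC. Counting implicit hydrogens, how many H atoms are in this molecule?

Walk through each heavy atom and fill implicit hydrogens from standard valence (C 4, N 3, O 2, S 2, halogen 1):
  atom 1: O, bond orders sum to 2 (valence 2) → 0 H
  atom 2: C, bond orders sum to 4 (valence 4) → 0 H
  atom 3: C, bond orders sum to 1 (valence 4) → 3 H
  atom 4: C, bond orders sum to 4 (valence 4) → 0 H
  atom 5: C, bond orders sum to 4 (valence 4) → 0 H
  atom 6: C, bond orders sum to 4 (valence 4) → 0 H
  atom 7: O, bond orders sum to 2 (valence 2) → 0 H
  atom 8: O, bond orders sum to 2 (valence 2) → 0 H
  atom 9: C, bond orders sum to 1 (valence 4) → 3 H
  atom 10: N, bond orders sum to 3 (valence 3) → 0 H
  atom 11: C, bond orders sum to 4 (valence 4) → 0 H
  atom 12: C, bond orders sum to 3 (valence 4) → 1 H
  atom 13: O, bond orders sum to 2 (valence 2) → 0 H
  atom 14: C with explicit H count 0
  atom 15: C, bond orders sum to 4 (valence 4) → 0 H
  atom 16: S, bond orders sum to 1 (valence 2) → 1 H
  atom 17: C, bond orders sum to 2 (valence 4) → 2 H
  atom 18: C, bond orders sum to 1 (valence 4) → 3 H
Total hydrogens: 13.

13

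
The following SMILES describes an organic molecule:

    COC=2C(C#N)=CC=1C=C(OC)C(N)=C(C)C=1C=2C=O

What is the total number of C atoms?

Count every carbon token in the SMILES (each C, including those in ring-closure positions and inside branches).
Carbon count: 15.

15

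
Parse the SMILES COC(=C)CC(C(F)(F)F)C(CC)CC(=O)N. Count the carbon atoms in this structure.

Count every carbon token in the SMILES (each C, including those in ring-closure positions and inside branches).
Carbon count: 11.

11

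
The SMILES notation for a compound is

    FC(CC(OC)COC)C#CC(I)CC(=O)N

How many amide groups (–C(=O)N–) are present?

1

The amide motif appears at heavy-atom position 15 in the SMILES.
Other groups present: 1 alkyne, 2 ether.
Amide count: 1.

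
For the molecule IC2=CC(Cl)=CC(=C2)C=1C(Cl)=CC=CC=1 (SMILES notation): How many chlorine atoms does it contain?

2

Scan the SMILES for Cl atoms (remember two-letter symbols like Cl and Br are single atoms).
Chlorine count: 2.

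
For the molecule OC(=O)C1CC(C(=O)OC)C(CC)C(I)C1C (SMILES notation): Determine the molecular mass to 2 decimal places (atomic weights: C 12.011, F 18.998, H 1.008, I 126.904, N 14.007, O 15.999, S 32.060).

First, the molecular formula is C12H19IO4 (counting implicit H from valence).
  C: 12 × 12.011 = 144.132
  H: 19 × 1.008 = 19.152
  I: 1 × 126.904 = 126.904
  O: 4 × 15.999 = 63.996
Sum: 12×12.011 + 19×1.008 + 1×126.904 + 4×15.999 = 354.184 → 354.18 g/mol.

354.18 g/mol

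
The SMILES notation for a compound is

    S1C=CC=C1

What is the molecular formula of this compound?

Walk through each heavy atom and fill implicit hydrogens from standard valence (C 4, N 3, O 2, S 2, halogen 1):
  atom 1: S, bond orders sum to 2 (valence 2) → 0 H
  atom 2: C, bond orders sum to 3 (valence 4) → 1 H
  atom 3: C, bond orders sum to 3 (valence 4) → 1 H
  atom 4: C, bond orders sum to 3 (valence 4) → 1 H
  atom 5: C, bond orders sum to 3 (valence 4) → 1 H
Totals → C:4, H:4, S:1.

C4H4S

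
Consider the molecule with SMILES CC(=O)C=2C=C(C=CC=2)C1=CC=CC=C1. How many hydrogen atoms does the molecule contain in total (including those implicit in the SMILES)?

Walk through each heavy atom and fill implicit hydrogens from standard valence (C 4, N 3, O 2, S 2, halogen 1):
  atom 1: C, bond orders sum to 1 (valence 4) → 3 H
  atom 2: C, bond orders sum to 4 (valence 4) → 0 H
  atom 3: O, bond orders sum to 2 (valence 2) → 0 H
  atom 4: C, bond orders sum to 4 (valence 4) → 0 H
  atom 5: C, bond orders sum to 3 (valence 4) → 1 H
  atom 6: C, bond orders sum to 4 (valence 4) → 0 H
  atom 7: C, bond orders sum to 3 (valence 4) → 1 H
  atom 8: C, bond orders sum to 3 (valence 4) → 1 H
  atom 9: C, bond orders sum to 3 (valence 4) → 1 H
  atom 10: C, bond orders sum to 4 (valence 4) → 0 H
  atom 11: C, bond orders sum to 3 (valence 4) → 1 H
  atom 12: C, bond orders sum to 3 (valence 4) → 1 H
  atom 13: C, bond orders sum to 3 (valence 4) → 1 H
  atom 14: C, bond orders sum to 3 (valence 4) → 1 H
  atom 15: C, bond orders sum to 3 (valence 4) → 1 H
Total hydrogens: 12.

12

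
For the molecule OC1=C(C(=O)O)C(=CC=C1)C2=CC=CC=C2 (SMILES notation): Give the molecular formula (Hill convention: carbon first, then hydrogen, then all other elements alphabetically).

C13H10O3

Walk through each heavy atom and fill implicit hydrogens from standard valence (C 4, N 3, O 2, S 2, halogen 1):
  atom 1: O, bond orders sum to 1 (valence 2) → 1 H
  atom 2: C, bond orders sum to 4 (valence 4) → 0 H
  atom 3: C, bond orders sum to 4 (valence 4) → 0 H
  atom 4: C, bond orders sum to 4 (valence 4) → 0 H
  atom 5: O, bond orders sum to 2 (valence 2) → 0 H
  atom 6: O, bond orders sum to 1 (valence 2) → 1 H
  atom 7: C, bond orders sum to 4 (valence 4) → 0 H
  atom 8: C, bond orders sum to 3 (valence 4) → 1 H
  atom 9: C, bond orders sum to 3 (valence 4) → 1 H
  atom 10: C, bond orders sum to 3 (valence 4) → 1 H
  atom 11: C, bond orders sum to 4 (valence 4) → 0 H
  atom 12: C, bond orders sum to 3 (valence 4) → 1 H
  atom 13: C, bond orders sum to 3 (valence 4) → 1 H
  atom 14: C, bond orders sum to 3 (valence 4) → 1 H
  atom 15: C, bond orders sum to 3 (valence 4) → 1 H
  atom 16: C, bond orders sum to 3 (valence 4) → 1 H
Totals → C:13, H:10, O:3.
In Hill order: C13H10O3.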